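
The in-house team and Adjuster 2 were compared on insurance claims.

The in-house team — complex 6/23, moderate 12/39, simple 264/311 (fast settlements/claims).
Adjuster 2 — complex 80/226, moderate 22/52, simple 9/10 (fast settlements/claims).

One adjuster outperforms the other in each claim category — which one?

Complex: the in-house team 6/23 = 26.1%, Adjuster 2 80/226 = 35.4% → Adjuster 2
Moderate: the in-house team 12/39 = 30.8%, Adjuster 2 22/52 = 42.3% → Adjuster 2
Simple: the in-house team 264/311 = 84.9%, Adjuster 2 9/10 = 90.0% → Adjuster 2
Adjuster 2 has the higher rate in all 3 groups.

Adjuster 2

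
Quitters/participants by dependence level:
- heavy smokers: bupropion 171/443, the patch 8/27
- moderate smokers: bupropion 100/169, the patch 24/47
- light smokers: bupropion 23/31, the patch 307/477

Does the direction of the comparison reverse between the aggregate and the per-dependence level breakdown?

Heavy smokers: bupropion 171/443 = 38.6%, the patch 8/27 = 29.6% → bupropion
Moderate smokers: bupropion 100/169 = 59.2%, the patch 24/47 = 51.1% → bupropion
Light smokers: bupropion 23/31 = 74.2%, the patch 307/477 = 64.4% → bupropion
Overall: bupropion 294/643 = 45.7%, the patch 339/551 = 61.5% → the patch
Bupropion wins each dependence group but the patch wins overall — the comparison reverses. Bupropion's participants skew toward heavy smokers, which has a lower base rate.

Yes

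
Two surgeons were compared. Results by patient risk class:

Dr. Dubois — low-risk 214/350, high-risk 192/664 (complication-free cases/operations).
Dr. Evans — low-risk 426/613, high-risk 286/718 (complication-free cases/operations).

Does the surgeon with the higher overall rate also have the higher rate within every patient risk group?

Yes

Low-risk: Dr. Dubois 214/350 = 61.1%, Dr. Evans 426/613 = 69.5% → Dr. Evans
High-risk: Dr. Dubois 192/664 = 28.9%, Dr. Evans 286/718 = 39.8% → Dr. Evans
Overall: Dr. Dubois 406/1014 = 40.0%, Dr. Evans 712/1331 = 53.5% → Dr. Evans
Dr. Evans wins overall and in every patient risk group — no reversal.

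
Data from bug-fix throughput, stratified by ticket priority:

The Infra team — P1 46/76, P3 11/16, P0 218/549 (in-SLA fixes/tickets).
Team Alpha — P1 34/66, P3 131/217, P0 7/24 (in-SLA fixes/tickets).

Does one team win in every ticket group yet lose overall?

Yes

P1: the Infra team 46/76 = 60.5%, Team Alpha 34/66 = 51.5% → the Infra team
P3: the Infra team 11/16 = 68.8%, Team Alpha 131/217 = 60.4% → the Infra team
P0: the Infra team 218/549 = 39.7%, Team Alpha 7/24 = 29.2% → the Infra team
Overall: the Infra team 275/641 = 42.9%, Team Alpha 172/307 = 56.0% → Team Alpha
The Infra team wins each ticket group but Team Alpha wins overall — the comparison reverses. The Infra team's tickets skew toward P0, which has a lower base rate.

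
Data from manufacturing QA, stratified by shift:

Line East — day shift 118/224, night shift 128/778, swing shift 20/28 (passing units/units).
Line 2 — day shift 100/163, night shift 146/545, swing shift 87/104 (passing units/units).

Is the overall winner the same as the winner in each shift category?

Day shift: Line East 118/224 = 52.7%, Line 2 100/163 = 61.3% → Line 2
Night shift: Line East 128/778 = 16.5%, Line 2 146/545 = 26.8% → Line 2
Swing shift: Line East 20/28 = 71.4%, Line 2 87/104 = 83.7% → Line 2
Overall: Line East 266/1030 = 25.8%, Line 2 333/812 = 41.0% → Line 2
Line 2 wins overall and in every shift group — no reversal.

Yes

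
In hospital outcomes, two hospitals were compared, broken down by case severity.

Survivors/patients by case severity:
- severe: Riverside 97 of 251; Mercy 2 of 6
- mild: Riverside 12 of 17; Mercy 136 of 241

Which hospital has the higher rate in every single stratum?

Riverside

Severe: Riverside 97/251 = 38.6%, Mercy 2/6 = 33.3% → Riverside
Mild: Riverside 12/17 = 70.6%, Mercy 136/241 = 56.4% → Riverside
Riverside has the higher rate in both groups.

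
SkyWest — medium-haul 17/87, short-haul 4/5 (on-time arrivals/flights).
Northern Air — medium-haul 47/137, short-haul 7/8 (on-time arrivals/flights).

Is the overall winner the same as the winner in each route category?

Yes

Medium-haul: SkyWest 17/87 = 19.5%, Northern Air 47/137 = 34.3% → Northern Air
Short-haul: SkyWest 4/5 = 80.0%, Northern Air 7/8 = 87.5% → Northern Air
Overall: SkyWest 21/92 = 22.8%, Northern Air 54/145 = 37.2% → Northern Air
Northern Air wins overall and in every route group — no reversal.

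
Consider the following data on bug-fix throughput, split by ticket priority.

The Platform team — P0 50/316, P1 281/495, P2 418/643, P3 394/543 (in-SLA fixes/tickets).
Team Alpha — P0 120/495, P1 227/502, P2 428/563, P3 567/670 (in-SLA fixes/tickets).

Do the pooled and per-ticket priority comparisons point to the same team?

No

P0: the Platform team 50/316 = 15.8%, Team Alpha 120/495 = 24.2% → Team Alpha
P1: the Platform team 281/495 = 56.8%, Team Alpha 227/502 = 45.2% → the Platform team
P2: the Platform team 418/643 = 65.0%, Team Alpha 428/563 = 76.0% → Team Alpha
P3: the Platform team 394/543 = 72.6%, Team Alpha 567/670 = 84.6% → Team Alpha
Overall: the Platform team 1143/1997 = 57.2%, Team Alpha 1342/2230 = 60.2% → Team Alpha
Neither sweeps: the Platform team wins 1 of 4 groups, Team Alpha wins 3. Team Alpha wins overall but not every group — no Simpson reversal.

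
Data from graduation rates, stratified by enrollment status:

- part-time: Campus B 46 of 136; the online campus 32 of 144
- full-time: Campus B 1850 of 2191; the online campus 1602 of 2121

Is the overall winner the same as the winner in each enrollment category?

Part-time: Campus B 46/136 = 33.8%, the online campus 32/144 = 22.2% → Campus B
Full-time: Campus B 1850/2191 = 84.4%, the online campus 1602/2121 = 75.5% → Campus B
Overall: Campus B 1896/2327 = 81.5%, the online campus 1634/2265 = 72.1% → Campus B
Campus B wins overall and in every enrollment group — no reversal.

Yes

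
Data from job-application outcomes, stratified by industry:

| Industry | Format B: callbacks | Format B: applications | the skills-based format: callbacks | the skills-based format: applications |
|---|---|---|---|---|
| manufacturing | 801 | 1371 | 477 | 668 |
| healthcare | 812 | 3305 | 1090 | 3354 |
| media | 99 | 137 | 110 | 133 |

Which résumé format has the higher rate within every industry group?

Manufacturing: Format B 801/1371 = 58.4%, the skills-based format 477/668 = 71.4% → the skills-based format
Healthcare: Format B 812/3305 = 24.6%, the skills-based format 1090/3354 = 32.5% → the skills-based format
Media: Format B 99/137 = 72.3%, the skills-based format 110/133 = 82.7% → the skills-based format
The skills-based format has the higher rate in all 3 groups.

the skills-based format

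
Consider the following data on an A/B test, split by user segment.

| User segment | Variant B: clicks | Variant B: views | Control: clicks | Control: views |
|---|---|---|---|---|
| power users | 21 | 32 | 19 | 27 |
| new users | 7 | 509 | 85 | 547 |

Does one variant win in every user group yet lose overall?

Power users: Variant B 21/32 = 65.6%, Control 19/27 = 70.4% → Control
New users: Variant B 7/509 = 1.4%, Control 85/547 = 15.5% → Control
Overall: Variant B 28/541 = 5.2%, Control 104/574 = 18.1% → Control
Control wins overall and in every user group — no reversal.

No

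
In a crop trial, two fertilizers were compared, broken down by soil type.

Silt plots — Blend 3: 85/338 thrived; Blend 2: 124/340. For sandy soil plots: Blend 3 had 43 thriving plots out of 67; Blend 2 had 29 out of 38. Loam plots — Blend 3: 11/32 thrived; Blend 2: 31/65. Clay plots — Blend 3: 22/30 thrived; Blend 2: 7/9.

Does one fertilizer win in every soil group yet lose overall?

Silt: Blend 3 85/338 = 25.1%, Blend 2 124/340 = 36.5% → Blend 2
Sandy soil: Blend 3 43/67 = 64.2%, Blend 2 29/38 = 76.3% → Blend 2
Loam: Blend 3 11/32 = 34.4%, Blend 2 31/65 = 47.7% → Blend 2
Clay: Blend 3 22/30 = 73.3%, Blend 2 7/9 = 77.8% → Blend 2
Overall: Blend 3 161/467 = 34.5%, Blend 2 191/452 = 42.3% → Blend 2
Blend 2 wins overall and in every soil group — no reversal.

No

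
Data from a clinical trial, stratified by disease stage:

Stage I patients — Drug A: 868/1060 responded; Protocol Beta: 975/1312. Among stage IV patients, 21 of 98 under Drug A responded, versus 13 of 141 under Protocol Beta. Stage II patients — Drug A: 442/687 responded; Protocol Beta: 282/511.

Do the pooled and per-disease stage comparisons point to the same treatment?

Stage I: Drug A 868/1060 = 81.9%, Protocol Beta 975/1312 = 74.3% → Drug A
Stage IV: Drug A 21/98 = 21.4%, Protocol Beta 13/141 = 9.2% → Drug A
Stage II: Drug A 442/687 = 64.3%, Protocol Beta 282/511 = 55.2% → Drug A
Overall: Drug A 1331/1845 = 72.1%, Protocol Beta 1270/1964 = 64.7% → Drug A
Drug A wins overall and in every disease group — no reversal.

Yes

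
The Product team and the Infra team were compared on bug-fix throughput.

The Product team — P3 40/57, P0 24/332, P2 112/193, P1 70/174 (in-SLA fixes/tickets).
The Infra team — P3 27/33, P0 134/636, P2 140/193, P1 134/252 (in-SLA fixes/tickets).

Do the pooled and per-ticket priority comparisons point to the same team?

Yes

P3: the Product team 40/57 = 70.2%, the Infra team 27/33 = 81.8% → the Infra team
P0: the Product team 24/332 = 7.2%, the Infra team 134/636 = 21.1% → the Infra team
P2: the Product team 112/193 = 58.0%, the Infra team 140/193 = 72.5% → the Infra team
P1: the Product team 70/174 = 40.2%, the Infra team 134/252 = 53.2% → the Infra team
Overall: the Product team 246/756 = 32.5%, the Infra team 435/1114 = 39.0% → the Infra team
The Infra team wins overall and in every ticket group — no reversal.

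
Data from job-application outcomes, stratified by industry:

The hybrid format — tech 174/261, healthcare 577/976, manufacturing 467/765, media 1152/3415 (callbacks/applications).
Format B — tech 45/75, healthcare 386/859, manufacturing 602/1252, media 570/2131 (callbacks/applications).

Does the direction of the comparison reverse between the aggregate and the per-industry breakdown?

No

Tech: the hybrid format 174/261 = 66.7%, Format B 45/75 = 60.0% → the hybrid format
Healthcare: the hybrid format 577/976 = 59.1%, Format B 386/859 = 44.9% → the hybrid format
Manufacturing: the hybrid format 467/765 = 61.0%, Format B 602/1252 = 48.1% → the hybrid format
Media: the hybrid format 1152/3415 = 33.7%, Format B 570/2131 = 26.7% → the hybrid format
Overall: the hybrid format 2370/5417 = 43.8%, Format B 1603/4317 = 37.1% → the hybrid format
The hybrid format wins overall and in every industry group — no reversal.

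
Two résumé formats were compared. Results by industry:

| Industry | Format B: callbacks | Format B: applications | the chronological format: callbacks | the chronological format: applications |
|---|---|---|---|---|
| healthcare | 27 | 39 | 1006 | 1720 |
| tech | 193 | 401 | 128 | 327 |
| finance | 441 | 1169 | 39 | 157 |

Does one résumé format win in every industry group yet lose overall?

Yes

Healthcare: Format B 27/39 = 69.2%, the chronological format 1006/1720 = 58.5% → Format B
Tech: Format B 193/401 = 48.1%, the chronological format 128/327 = 39.1% → Format B
Finance: Format B 441/1169 = 37.7%, the chronological format 39/157 = 24.8% → Format B
Overall: Format B 661/1609 = 41.1%, the chronological format 1173/2204 = 53.2% → the chronological format
Format B wins each industry group but the chronological format wins overall — the comparison reverses. Format B's applications skew toward finance, which has a lower base rate.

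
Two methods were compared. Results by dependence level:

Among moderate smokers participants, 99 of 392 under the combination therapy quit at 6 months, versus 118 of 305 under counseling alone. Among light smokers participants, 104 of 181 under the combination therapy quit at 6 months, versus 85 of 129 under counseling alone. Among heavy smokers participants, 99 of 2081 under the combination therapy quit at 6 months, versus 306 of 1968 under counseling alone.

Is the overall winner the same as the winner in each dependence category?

Moderate smokers: the combination therapy 99/392 = 25.3%, counseling alone 118/305 = 38.7% → counseling alone
Light smokers: the combination therapy 104/181 = 57.5%, counseling alone 85/129 = 65.9% → counseling alone
Heavy smokers: the combination therapy 99/2081 = 4.8%, counseling alone 306/1968 = 15.5% → counseling alone
Overall: the combination therapy 302/2654 = 11.4%, counseling alone 509/2402 = 21.2% → counseling alone
Counseling alone wins overall and in every dependence group — no reversal.

Yes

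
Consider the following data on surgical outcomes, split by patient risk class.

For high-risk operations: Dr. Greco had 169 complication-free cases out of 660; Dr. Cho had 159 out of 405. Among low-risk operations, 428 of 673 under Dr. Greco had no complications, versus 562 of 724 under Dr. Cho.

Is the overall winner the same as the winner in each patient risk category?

High-risk: Dr. Greco 169/660 = 25.6%, Dr. Cho 159/405 = 39.3% → Dr. Cho
Low-risk: Dr. Greco 428/673 = 63.6%, Dr. Cho 562/724 = 77.6% → Dr. Cho
Overall: Dr. Greco 597/1333 = 44.8%, Dr. Cho 721/1129 = 63.9% → Dr. Cho
Dr. Cho wins overall and in every patient risk group — no reversal.

Yes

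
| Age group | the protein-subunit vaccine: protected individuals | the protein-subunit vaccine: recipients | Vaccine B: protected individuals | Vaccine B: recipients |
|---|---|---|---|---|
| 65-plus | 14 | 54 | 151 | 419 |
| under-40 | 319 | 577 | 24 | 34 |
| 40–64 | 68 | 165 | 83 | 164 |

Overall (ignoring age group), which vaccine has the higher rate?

65-plus: the protein-subunit vaccine 14/54 = 25.9%, Vaccine B 151/419 = 36.0% → Vaccine B
Under-40: the protein-subunit vaccine 319/577 = 55.3%, Vaccine B 24/34 = 70.6% → Vaccine B
40–64: the protein-subunit vaccine 68/165 = 41.2%, Vaccine B 83/164 = 50.6% → Vaccine B
Overall: the protein-subunit vaccine 401/796 = 50.4%, Vaccine B 258/617 = 41.8% → the protein-subunit vaccine
(Vaccine B wins every age group but the protein-subunit vaccine wins overall — Vaccine B's recipients skew toward the low-rate 65-plus group.)

the protein-subunit vaccine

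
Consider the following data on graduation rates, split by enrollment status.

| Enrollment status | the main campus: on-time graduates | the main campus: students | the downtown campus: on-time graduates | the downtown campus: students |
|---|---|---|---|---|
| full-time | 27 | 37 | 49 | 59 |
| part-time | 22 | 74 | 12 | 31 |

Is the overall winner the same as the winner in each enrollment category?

Yes

Full-time: the main campus 27/37 = 73.0%, the downtown campus 49/59 = 83.1% → the downtown campus
Part-time: the main campus 22/74 = 29.7%, the downtown campus 12/31 = 38.7% → the downtown campus
Overall: the main campus 49/111 = 44.1%, the downtown campus 61/90 = 67.8% → the downtown campus
The downtown campus wins overall and in every enrollment group — no reversal.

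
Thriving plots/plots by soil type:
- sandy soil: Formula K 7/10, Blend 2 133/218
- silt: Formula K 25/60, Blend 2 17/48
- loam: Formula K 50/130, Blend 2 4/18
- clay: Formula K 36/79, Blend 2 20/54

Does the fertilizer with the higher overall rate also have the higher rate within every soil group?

Sandy soil: Formula K 7/10 = 70.0%, Blend 2 133/218 = 61.0% → Formula K
Silt: Formula K 25/60 = 41.7%, Blend 2 17/48 = 35.4% → Formula K
Loam: Formula K 50/130 = 38.5%, Blend 2 4/18 = 22.2% → Formula K
Clay: Formula K 36/79 = 45.6%, Blend 2 20/54 = 37.0% → Formula K
Overall: Formula K 118/279 = 42.3%, Blend 2 174/338 = 51.5% → Blend 2
Formula K wins each soil group but Blend 2 wins overall — the comparison reverses. Formula K's plots skew toward loam, which has a lower base rate.

No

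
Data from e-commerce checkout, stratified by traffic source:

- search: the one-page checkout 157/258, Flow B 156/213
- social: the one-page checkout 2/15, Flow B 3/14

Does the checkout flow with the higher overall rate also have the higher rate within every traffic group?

Search: the one-page checkout 157/258 = 60.9%, Flow B 156/213 = 73.2% → Flow B
Social: the one-page checkout 2/15 = 13.3%, Flow B 3/14 = 21.4% → Flow B
Overall: the one-page checkout 159/273 = 58.2%, Flow B 159/227 = 70.0% → Flow B
Flow B wins overall and in every traffic group — no reversal.

Yes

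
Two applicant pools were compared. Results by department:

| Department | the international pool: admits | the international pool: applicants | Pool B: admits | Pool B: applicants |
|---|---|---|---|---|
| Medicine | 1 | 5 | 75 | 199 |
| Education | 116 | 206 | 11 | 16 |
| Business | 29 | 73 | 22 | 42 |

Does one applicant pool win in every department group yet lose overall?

Yes

Medicine: the international pool 1/5 = 20.0%, Pool B 75/199 = 37.7% → Pool B
Education: the international pool 116/206 = 56.3%, Pool B 11/16 = 68.8% → Pool B
Business: the international pool 29/73 = 39.7%, Pool B 22/42 = 52.4% → Pool B
Overall: the international pool 146/284 = 51.4%, Pool B 108/257 = 42.0% → the international pool
Pool B wins each department group but the international pool wins overall — the comparison reverses. Pool B's applicants skew toward Medicine, which has a lower base rate.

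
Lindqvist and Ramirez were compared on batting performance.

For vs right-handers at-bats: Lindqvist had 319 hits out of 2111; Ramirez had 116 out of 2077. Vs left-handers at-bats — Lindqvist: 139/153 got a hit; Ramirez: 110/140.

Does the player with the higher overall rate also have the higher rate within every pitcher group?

Yes

Vs right-handers: Lindqvist 319/2111 = 15.1%, Ramirez 116/2077 = 5.6% → Lindqvist
Vs left-handers: Lindqvist 139/153 = 90.8%, Ramirez 110/140 = 78.6% → Lindqvist
Overall: Lindqvist 458/2264 = 20.2%, Ramirez 226/2217 = 10.2% → Lindqvist
Lindqvist wins overall and in every pitcher group — no reversal.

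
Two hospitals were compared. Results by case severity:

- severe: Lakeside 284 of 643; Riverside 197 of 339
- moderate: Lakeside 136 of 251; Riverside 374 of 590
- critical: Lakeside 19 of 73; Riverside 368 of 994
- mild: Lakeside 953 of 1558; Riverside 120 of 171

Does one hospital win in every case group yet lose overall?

Severe: Lakeside 284/643 = 44.2%, Riverside 197/339 = 58.1% → Riverside
Moderate: Lakeside 136/251 = 54.2%, Riverside 374/590 = 63.4% → Riverside
Critical: Lakeside 19/73 = 26.0%, Riverside 368/994 = 37.0% → Riverside
Mild: Lakeside 953/1558 = 61.2%, Riverside 120/171 = 70.2% → Riverside
Overall: Lakeside 1392/2525 = 55.1%, Riverside 1059/2094 = 50.6% → Lakeside
Riverside wins each case group but Lakeside wins overall — the comparison reverses. Riverside's patients skew toward critical, which has a lower base rate.

Yes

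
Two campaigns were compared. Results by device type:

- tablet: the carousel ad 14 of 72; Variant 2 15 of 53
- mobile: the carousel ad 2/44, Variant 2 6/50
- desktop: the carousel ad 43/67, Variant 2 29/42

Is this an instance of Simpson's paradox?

No

Tablet: the carousel ad 14/72 = 19.4%, Variant 2 15/53 = 28.3% → Variant 2
Mobile: the carousel ad 2/44 = 4.5%, Variant 2 6/50 = 12.0% → Variant 2
Desktop: the carousel ad 43/67 = 64.2%, Variant 2 29/42 = 69.0% → Variant 2
Overall: the carousel ad 59/183 = 32.2%, Variant 2 50/145 = 34.5% → Variant 2
Variant 2 wins overall and in every device group — no reversal.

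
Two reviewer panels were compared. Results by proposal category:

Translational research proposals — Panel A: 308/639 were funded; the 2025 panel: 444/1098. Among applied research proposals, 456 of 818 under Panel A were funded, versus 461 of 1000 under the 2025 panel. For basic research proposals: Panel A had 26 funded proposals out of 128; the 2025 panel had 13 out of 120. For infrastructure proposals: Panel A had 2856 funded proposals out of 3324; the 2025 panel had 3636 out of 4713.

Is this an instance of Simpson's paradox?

Translational research: Panel A 308/639 = 48.2%, the 2025 panel 444/1098 = 40.4% → Panel A
Applied research: Panel A 456/818 = 55.7%, the 2025 panel 461/1000 = 46.1% → Panel A
Basic research: Panel A 26/128 = 20.3%, the 2025 panel 13/120 = 10.8% → Panel A
Infrastructure: Panel A 2856/3324 = 85.9%, the 2025 panel 3636/4713 = 77.1% → Panel A
Overall: Panel A 3646/4909 = 74.3%, the 2025 panel 4554/6931 = 65.7% → Panel A
Panel A wins overall and in every proposal group — no reversal.

No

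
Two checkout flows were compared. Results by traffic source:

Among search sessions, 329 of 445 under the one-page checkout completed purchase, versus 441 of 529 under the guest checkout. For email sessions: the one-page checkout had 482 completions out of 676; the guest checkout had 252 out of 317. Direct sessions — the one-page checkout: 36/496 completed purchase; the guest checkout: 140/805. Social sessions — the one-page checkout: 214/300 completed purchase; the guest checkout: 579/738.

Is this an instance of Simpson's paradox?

Search: the one-page checkout 329/445 = 73.9%, the guest checkout 441/529 = 83.4% → the guest checkout
Email: the one-page checkout 482/676 = 71.3%, the guest checkout 252/317 = 79.5% → the guest checkout
Direct: the one-page checkout 36/496 = 7.3%, the guest checkout 140/805 = 17.4% → the guest checkout
Social: the one-page checkout 214/300 = 71.3%, the guest checkout 579/738 = 78.5% → the guest checkout
Overall: the one-page checkout 1061/1917 = 55.3%, the guest checkout 1412/2389 = 59.1% → the guest checkout
The guest checkout wins overall and in every traffic group — no reversal.

No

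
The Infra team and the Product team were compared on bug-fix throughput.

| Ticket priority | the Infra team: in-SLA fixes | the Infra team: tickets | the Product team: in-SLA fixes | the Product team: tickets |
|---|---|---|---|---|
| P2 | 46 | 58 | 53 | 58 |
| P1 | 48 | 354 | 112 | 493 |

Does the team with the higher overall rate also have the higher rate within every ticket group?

Yes

P2: the Infra team 46/58 = 79.3%, the Product team 53/58 = 91.4% → the Product team
P1: the Infra team 48/354 = 13.6%, the Product team 112/493 = 22.7% → the Product team
Overall: the Infra team 94/412 = 22.8%, the Product team 165/551 = 29.9% → the Product team
The Product team wins overall and in every ticket group — no reversal.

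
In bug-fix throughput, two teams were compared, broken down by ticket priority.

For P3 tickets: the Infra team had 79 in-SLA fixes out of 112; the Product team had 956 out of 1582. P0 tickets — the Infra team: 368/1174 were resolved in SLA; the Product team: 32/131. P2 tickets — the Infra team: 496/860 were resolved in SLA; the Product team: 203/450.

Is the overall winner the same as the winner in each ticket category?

P3: the Infra team 79/112 = 70.5%, the Product team 956/1582 = 60.4% → the Infra team
P0: the Infra team 368/1174 = 31.3%, the Product team 32/131 = 24.4% → the Infra team
P2: the Infra team 496/860 = 57.7%, the Product team 203/450 = 45.1% → the Infra team
Overall: the Infra team 943/2146 = 43.9%, the Product team 1191/2163 = 55.1% → the Product team
The Infra team wins each ticket group but the Product team wins overall — the comparison reverses. The Infra team's tickets skew toward P0, which has a lower base rate.

No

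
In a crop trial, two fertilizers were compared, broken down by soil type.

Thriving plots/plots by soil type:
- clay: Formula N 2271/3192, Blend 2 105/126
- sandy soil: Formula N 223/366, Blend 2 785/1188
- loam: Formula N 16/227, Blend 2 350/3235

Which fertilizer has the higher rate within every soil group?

Blend 2

Clay: Formula N 2271/3192 = 71.1%, Blend 2 105/126 = 83.3% → Blend 2
Sandy soil: Formula N 223/366 = 60.9%, Blend 2 785/1188 = 66.1% → Blend 2
Loam: Formula N 16/227 = 7.0%, Blend 2 350/3235 = 10.8% → Blend 2
Blend 2 has the higher rate in all 3 groups.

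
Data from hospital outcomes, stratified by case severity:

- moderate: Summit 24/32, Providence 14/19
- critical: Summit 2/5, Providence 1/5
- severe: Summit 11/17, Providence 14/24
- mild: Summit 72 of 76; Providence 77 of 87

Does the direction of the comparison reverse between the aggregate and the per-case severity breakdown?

Moderate: Summit 24/32 = 75.0%, Providence 14/19 = 73.7% → Summit
Critical: Summit 2/5 = 40.0%, Providence 1/5 = 20.0% → Summit
Severe: Summit 11/17 = 64.7%, Providence 14/24 = 58.3% → Summit
Mild: Summit 72/76 = 94.7%, Providence 77/87 = 88.5% → Summit
Overall: Summit 109/130 = 83.8%, Providence 106/135 = 78.5% → Summit
Summit wins overall and in every case group — no reversal.

No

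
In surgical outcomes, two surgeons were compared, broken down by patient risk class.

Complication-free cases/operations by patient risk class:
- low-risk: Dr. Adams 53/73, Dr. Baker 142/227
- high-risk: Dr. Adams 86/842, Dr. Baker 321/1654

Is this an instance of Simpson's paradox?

Low-risk: Dr. Adams 53/73 = 72.6%, Dr. Baker 142/227 = 62.6% → Dr. Adams
High-risk: Dr. Adams 86/842 = 10.2%, Dr. Baker 321/1654 = 19.4% → Dr. Baker
Overall: Dr. Adams 139/915 = 15.2%, Dr. Baker 463/1881 = 24.6% → Dr. Baker
Neither sweeps: Dr. Adams wins 1 of 2 groups, Dr. Baker wins 1. Dr. Baker wins overall but not every group — no Simpson reversal.

No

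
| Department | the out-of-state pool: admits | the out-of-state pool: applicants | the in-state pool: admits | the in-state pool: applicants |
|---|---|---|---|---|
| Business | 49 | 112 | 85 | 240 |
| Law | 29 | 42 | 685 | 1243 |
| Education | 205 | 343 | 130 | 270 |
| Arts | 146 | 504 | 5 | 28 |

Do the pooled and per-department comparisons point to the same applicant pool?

No

Business: the out-of-state pool 49/112 = 43.8%, the in-state pool 85/240 = 35.4% → the out-of-state pool
Law: the out-of-state pool 29/42 = 69.0%, the in-state pool 685/1243 = 55.1% → the out-of-state pool
Education: the out-of-state pool 205/343 = 59.8%, the in-state pool 130/270 = 48.1% → the out-of-state pool
Arts: the out-of-state pool 146/504 = 29.0%, the in-state pool 5/28 = 17.9% → the out-of-state pool
Overall: the out-of-state pool 429/1001 = 42.9%, the in-state pool 905/1781 = 50.8% → the in-state pool
The out-of-state pool wins each department group but the in-state pool wins overall — the comparison reverses. The out-of-state pool's applicants skew toward Arts, which has a lower base rate.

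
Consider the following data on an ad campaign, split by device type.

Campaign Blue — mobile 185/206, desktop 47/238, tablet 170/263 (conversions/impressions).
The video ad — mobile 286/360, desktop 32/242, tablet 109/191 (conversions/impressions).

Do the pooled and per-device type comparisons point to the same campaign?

Mobile: Campaign Blue 185/206 = 89.8%, the video ad 286/360 = 79.4% → Campaign Blue
Desktop: Campaign Blue 47/238 = 19.7%, the video ad 32/242 = 13.2% → Campaign Blue
Tablet: Campaign Blue 170/263 = 64.6%, the video ad 109/191 = 57.1% → Campaign Blue
Overall: Campaign Blue 402/707 = 56.9%, the video ad 427/793 = 53.8% → Campaign Blue
Campaign Blue wins overall and in every device group — no reversal.

Yes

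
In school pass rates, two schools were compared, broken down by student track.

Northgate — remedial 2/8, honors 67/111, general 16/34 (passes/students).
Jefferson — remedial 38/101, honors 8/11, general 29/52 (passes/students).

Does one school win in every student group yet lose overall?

Remedial: Northgate 2/8 = 25.0%, Jefferson 38/101 = 37.6% → Jefferson
Honors: Northgate 67/111 = 60.4%, Jefferson 8/11 = 72.7% → Jefferson
General: Northgate 16/34 = 47.1%, Jefferson 29/52 = 55.8% → Jefferson
Overall: Northgate 85/153 = 55.6%, Jefferson 75/164 = 45.7% → Northgate
Jefferson wins each student group but Northgate wins overall — the comparison reverses. Jefferson's students skew toward remedial, which has a lower base rate.

Yes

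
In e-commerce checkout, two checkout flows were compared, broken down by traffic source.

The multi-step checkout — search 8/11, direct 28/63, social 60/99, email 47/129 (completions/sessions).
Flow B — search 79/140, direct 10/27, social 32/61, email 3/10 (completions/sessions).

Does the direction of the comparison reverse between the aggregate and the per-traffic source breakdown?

Yes

Search: the multi-step checkout 8/11 = 72.7%, Flow B 79/140 = 56.4% → the multi-step checkout
Direct: the multi-step checkout 28/63 = 44.4%, Flow B 10/27 = 37.0% → the multi-step checkout
Social: the multi-step checkout 60/99 = 60.6%, Flow B 32/61 = 52.5% → the multi-step checkout
Email: the multi-step checkout 47/129 = 36.4%, Flow B 3/10 = 30.0% → the multi-step checkout
Overall: the multi-step checkout 143/302 = 47.4%, Flow B 124/238 = 52.1% → Flow B
The multi-step checkout wins each traffic group but Flow B wins overall — the comparison reverses. The multi-step checkout's sessions skew toward email, which has a lower base rate.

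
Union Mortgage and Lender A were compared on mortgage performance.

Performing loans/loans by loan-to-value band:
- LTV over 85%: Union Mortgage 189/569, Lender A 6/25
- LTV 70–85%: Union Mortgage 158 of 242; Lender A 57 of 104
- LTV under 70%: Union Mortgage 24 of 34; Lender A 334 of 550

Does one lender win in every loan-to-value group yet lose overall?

LTV over 85%: Union Mortgage 189/569 = 33.2%, Lender A 6/25 = 24.0% → Union Mortgage
LTV 70–85%: Union Mortgage 158/242 = 65.3%, Lender A 57/104 = 54.8% → Union Mortgage
LTV under 70%: Union Mortgage 24/34 = 70.6%, Lender A 334/550 = 60.7% → Union Mortgage
Overall: Union Mortgage 371/845 = 43.9%, Lender A 397/679 = 58.5% → Lender A
Union Mortgage wins each loan-to-value group but Lender A wins overall — the comparison reverses. Union Mortgage's loans skew toward LTV over 85%, which has a lower base rate.

Yes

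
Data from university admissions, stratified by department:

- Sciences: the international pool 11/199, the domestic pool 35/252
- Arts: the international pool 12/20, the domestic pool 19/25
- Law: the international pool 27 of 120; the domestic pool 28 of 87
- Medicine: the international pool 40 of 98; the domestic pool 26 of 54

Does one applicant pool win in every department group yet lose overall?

No

Sciences: the international pool 11/199 = 5.5%, the domestic pool 35/252 = 13.9% → the domestic pool
Arts: the international pool 12/20 = 60.0%, the domestic pool 19/25 = 76.0% → the domestic pool
Law: the international pool 27/120 = 22.5%, the domestic pool 28/87 = 32.2% → the domestic pool
Medicine: the international pool 40/98 = 40.8%, the domestic pool 26/54 = 48.1% → the domestic pool
Overall: the international pool 90/437 = 20.6%, the domestic pool 108/418 = 25.8% → the domestic pool
The domestic pool wins overall and in every department group — no reversal.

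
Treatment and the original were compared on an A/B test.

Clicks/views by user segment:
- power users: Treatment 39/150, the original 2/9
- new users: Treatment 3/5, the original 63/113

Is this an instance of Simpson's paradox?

Yes

Power users: Treatment 39/150 = 26.0%, the original 2/9 = 22.2% → Treatment
New users: Treatment 3/5 = 60.0%, the original 63/113 = 55.8% → Treatment
Overall: Treatment 42/155 = 27.1%, the original 65/122 = 53.3% → the original
Treatment wins each user group but the original wins overall — the comparison reverses. Treatment's views skew toward power users, which has a lower base rate.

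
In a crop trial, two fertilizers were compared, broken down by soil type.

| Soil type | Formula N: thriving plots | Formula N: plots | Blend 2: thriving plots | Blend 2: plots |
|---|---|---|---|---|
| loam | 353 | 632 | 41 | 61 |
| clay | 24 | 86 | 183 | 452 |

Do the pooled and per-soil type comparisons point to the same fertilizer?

No

Loam: Formula N 353/632 = 55.9%, Blend 2 41/61 = 67.2% → Blend 2
Clay: Formula N 24/86 = 27.9%, Blend 2 183/452 = 40.5% → Blend 2
Overall: Formula N 377/718 = 52.5%, Blend 2 224/513 = 43.7% → Formula N
Blend 2 wins each soil group but Formula N wins overall — the comparison reverses. Blend 2's plots skew toward clay, which has a lower base rate.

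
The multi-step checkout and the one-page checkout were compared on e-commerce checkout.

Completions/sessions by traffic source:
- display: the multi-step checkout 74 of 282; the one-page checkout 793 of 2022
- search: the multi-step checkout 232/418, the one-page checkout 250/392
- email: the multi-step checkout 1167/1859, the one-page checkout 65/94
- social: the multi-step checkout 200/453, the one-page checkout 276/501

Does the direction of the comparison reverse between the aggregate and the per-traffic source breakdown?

Display: the multi-step checkout 74/282 = 26.2%, the one-page checkout 793/2022 = 39.2% → the one-page checkout
Search: the multi-step checkout 232/418 = 55.5%, the one-page checkout 250/392 = 63.8% → the one-page checkout
Email: the multi-step checkout 1167/1859 = 62.8%, the one-page checkout 65/94 = 69.1% → the one-page checkout
Social: the multi-step checkout 200/453 = 44.2%, the one-page checkout 276/501 = 55.1% → the one-page checkout
Overall: the multi-step checkout 1673/3012 = 55.5%, the one-page checkout 1384/3009 = 46.0% → the multi-step checkout
The one-page checkout wins each traffic group but the multi-step checkout wins overall — the comparison reverses. The one-page checkout's sessions skew toward display, which has a lower base rate.

Yes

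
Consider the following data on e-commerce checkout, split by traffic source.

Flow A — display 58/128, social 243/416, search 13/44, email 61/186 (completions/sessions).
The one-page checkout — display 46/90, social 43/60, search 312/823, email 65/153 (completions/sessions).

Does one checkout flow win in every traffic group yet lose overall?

Display: Flow A 58/128 = 45.3%, the one-page checkout 46/90 = 51.1% → the one-page checkout
Social: Flow A 243/416 = 58.4%, the one-page checkout 43/60 = 71.7% → the one-page checkout
Search: Flow A 13/44 = 29.5%, the one-page checkout 312/823 = 37.9% → the one-page checkout
Email: Flow A 61/186 = 32.8%, the one-page checkout 65/153 = 42.5% → the one-page checkout
Overall: Flow A 375/774 = 48.4%, the one-page checkout 466/1126 = 41.4% → Flow A
The one-page checkout wins each traffic group but Flow A wins overall — the comparison reverses. The one-page checkout's sessions skew toward search, which has a lower base rate.

Yes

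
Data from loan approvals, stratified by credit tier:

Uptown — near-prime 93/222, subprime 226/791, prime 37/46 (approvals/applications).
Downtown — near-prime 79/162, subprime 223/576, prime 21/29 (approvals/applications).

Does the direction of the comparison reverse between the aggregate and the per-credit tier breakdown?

No

Near-prime: Uptown 93/222 = 41.9%, Downtown 79/162 = 48.8% → Downtown
Subprime: Uptown 226/791 = 28.6%, Downtown 223/576 = 38.7% → Downtown
Prime: Uptown 37/46 = 80.4%, Downtown 21/29 = 72.4% → Uptown
Overall: Uptown 356/1059 = 33.6%, Downtown 323/767 = 42.1% → Downtown
Neither sweeps: Uptown wins 1 of 3 groups, Downtown wins 2. Downtown wins overall but not every group — no Simpson reversal.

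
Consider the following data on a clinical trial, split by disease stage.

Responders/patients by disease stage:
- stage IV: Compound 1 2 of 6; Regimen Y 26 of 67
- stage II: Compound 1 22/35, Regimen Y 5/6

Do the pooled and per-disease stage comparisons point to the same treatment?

Stage IV: Compound 1 2/6 = 33.3%, Regimen Y 26/67 = 38.8% → Regimen Y
Stage II: Compound 1 22/35 = 62.9%, Regimen Y 5/6 = 83.3% → Regimen Y
Overall: Compound 1 24/41 = 58.5%, Regimen Y 31/73 = 42.5% → Compound 1
Regimen Y wins each disease group but Compound 1 wins overall — the comparison reverses. Regimen Y's patients skew toward stage IV, which has a lower base rate.

No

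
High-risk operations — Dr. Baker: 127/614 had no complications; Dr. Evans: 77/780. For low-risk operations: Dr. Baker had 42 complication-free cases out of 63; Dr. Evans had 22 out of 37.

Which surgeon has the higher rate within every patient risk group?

High-risk: Dr. Baker 127/614 = 20.7%, Dr. Evans 77/780 = 9.9% → Dr. Baker
Low-risk: Dr. Baker 42/63 = 66.7%, Dr. Evans 22/37 = 59.5% → Dr. Baker
Dr. Baker has the higher rate in both groups.

Dr. Baker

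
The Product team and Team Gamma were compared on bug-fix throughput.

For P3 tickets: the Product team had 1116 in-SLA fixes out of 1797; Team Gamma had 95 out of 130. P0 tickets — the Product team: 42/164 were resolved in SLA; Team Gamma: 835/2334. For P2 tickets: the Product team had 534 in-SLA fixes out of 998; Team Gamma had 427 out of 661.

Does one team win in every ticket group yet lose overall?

Yes

P3: the Product team 1116/1797 = 62.1%, Team Gamma 95/130 = 73.1% → Team Gamma
P0: the Product team 42/164 = 25.6%, Team Gamma 835/2334 = 35.8% → Team Gamma
P2: the Product team 534/998 = 53.5%, Team Gamma 427/661 = 64.6% → Team Gamma
Overall: the Product team 1692/2959 = 57.2%, Team Gamma 1357/3125 = 43.4% → the Product team
Team Gamma wins each ticket group but the Product team wins overall — the comparison reverses. Team Gamma's tickets skew toward P0, which has a lower base rate.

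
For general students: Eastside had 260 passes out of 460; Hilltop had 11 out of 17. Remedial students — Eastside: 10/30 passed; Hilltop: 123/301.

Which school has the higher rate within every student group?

Hilltop

General: Eastside 260/460 = 56.5%, Hilltop 11/17 = 64.7% → Hilltop
Remedial: Eastside 10/30 = 33.3%, Hilltop 123/301 = 40.9% → Hilltop
Hilltop has the higher rate in both groups.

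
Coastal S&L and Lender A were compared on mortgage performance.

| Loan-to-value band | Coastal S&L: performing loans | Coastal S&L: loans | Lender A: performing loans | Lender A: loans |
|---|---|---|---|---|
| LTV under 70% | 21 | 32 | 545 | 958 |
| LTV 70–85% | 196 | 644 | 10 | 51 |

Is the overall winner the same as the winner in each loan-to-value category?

No

LTV under 70%: Coastal S&L 21/32 = 65.6%, Lender A 545/958 = 56.9% → Coastal S&L
LTV 70–85%: Coastal S&L 196/644 = 30.4%, Lender A 10/51 = 19.6% → Coastal S&L
Overall: Coastal S&L 217/676 = 32.1%, Lender A 555/1009 = 55.0% → Lender A
Coastal S&L wins each loan-to-value group but Lender A wins overall — the comparison reverses. Coastal S&L's loans skew toward LTV 70–85%, which has a lower base rate.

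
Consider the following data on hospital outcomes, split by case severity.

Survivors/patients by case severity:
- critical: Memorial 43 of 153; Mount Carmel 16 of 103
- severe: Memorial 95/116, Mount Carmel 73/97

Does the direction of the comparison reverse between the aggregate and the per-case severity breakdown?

Critical: Memorial 43/153 = 28.1%, Mount Carmel 16/103 = 15.5% → Memorial
Severe: Memorial 95/116 = 81.9%, Mount Carmel 73/97 = 75.3% → Memorial
Overall: Memorial 138/269 = 51.3%, Mount Carmel 89/200 = 44.5% → Memorial
Memorial wins overall and in every case group — no reversal.

No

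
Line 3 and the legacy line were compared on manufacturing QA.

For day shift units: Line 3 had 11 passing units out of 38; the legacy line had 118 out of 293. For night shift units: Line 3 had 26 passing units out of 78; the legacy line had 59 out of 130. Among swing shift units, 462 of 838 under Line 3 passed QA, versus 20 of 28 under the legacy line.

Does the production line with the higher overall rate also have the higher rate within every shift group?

No

Day shift: Line 3 11/38 = 28.9%, the legacy line 118/293 = 40.3% → the legacy line
Night shift: Line 3 26/78 = 33.3%, the legacy line 59/130 = 45.4% → the legacy line
Swing shift: Line 3 462/838 = 55.1%, the legacy line 20/28 = 71.4% → the legacy line
Overall: Line 3 499/954 = 52.3%, the legacy line 197/451 = 43.7% → Line 3
The legacy line wins each shift group but Line 3 wins overall — the comparison reverses. The legacy line's units skew toward day shift, which has a lower base rate.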